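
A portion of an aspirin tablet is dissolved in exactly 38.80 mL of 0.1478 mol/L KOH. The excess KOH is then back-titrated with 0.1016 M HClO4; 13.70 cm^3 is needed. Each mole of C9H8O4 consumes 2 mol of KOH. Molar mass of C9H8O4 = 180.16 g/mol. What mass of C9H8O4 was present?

Total n(KOH) added = 0.1478 x 0.03880 = 0.005735 mol.
n(HClO4) used = 0.1016 x 0.01370 = 0.001392 mol, which equals the excess n(KOH).
So n(KOH) consumed by the sample = 0.005735 - 0.001392 = 0.004343 mol.
n(C9H8O4) = 0.004343 / 2 = 0.002171 mol.
mass = 0.002171 mol x 180.16 g/mol = 0.391 g.

0.391 g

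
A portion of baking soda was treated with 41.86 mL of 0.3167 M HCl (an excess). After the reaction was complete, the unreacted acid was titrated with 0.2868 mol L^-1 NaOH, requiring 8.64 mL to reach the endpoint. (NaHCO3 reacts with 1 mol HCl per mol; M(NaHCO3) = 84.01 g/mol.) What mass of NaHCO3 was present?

0.906 g

Total n(HCl) added = 0.3167 x 0.04186 = 0.01326 mol.
n(NaOH) used = 0.2868 x 0.008640 = 0.002478 mol, which equals the excess n(HCl).
So n(HCl) consumed by the sample = 0.01326 - 0.002478 = 0.01078 mol.
n(NaHCO3) = 0.01078 / 1 = 0.01078 mol.
mass = 0.01078 mol x 84.01 g/mol = 0.906 g.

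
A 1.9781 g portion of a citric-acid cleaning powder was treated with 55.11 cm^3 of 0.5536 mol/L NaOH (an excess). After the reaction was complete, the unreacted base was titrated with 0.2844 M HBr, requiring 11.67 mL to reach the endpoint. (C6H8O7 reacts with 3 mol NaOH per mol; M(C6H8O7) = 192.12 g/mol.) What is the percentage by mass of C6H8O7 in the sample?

Total n(NaOH) added = 0.5536 x 0.05511 = 0.03051 mol.
n(HBr) used = 0.2844 x 0.01167 = 0.003319 mol, which equals the excess n(NaOH).
So n(NaOH) consumed by the sample = 0.03051 - 0.003319 = 0.02719 mol.
n(C6H8O7) = 0.02719 / 3 = 0.009063 mol.
mass C6H8O7 = 0.009063 x 192.12 = 1.741 g, so %C6H8O7 = 1.741/1.9781 x 100 = 88.0%.

88.0%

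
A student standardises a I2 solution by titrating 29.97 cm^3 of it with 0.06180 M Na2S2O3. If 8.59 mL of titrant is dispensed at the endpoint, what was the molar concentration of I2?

n(Na2S2O3) = 0.06180 x 0.008590 = 0.0005309 mol.
From the balanced equation, 2 mol Na2S2O3 reacts with 1 mol I2, so n(I2) = 0.0005309 x 1/2 = 0.0002654 mol.
[I2] = 0.0002654 / 0.02997 L = 0.00886 M.

0.00886 M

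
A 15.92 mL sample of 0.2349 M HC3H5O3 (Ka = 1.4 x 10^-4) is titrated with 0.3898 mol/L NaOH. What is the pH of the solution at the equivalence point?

8.51

n(HC3H5O3) = 0.2349 x 0.01592 = 0.003740 mol; V(NaOH) at equivalence = 0.003740/0.3898 = 0.009594 L.
At equivalence all the acid is converted to C3H5O3-; total volume = 0.01592 + 0.009594 = 0.02551 L, so [C3H5O3-] = 0.003740/0.02551 = 0.1466 M.
Kb = Kw/Ka = 1.0e-14 / 1.4 x 10^-4 = 7.14e-11.
[OH^-] = sqrt(Kb x [C3H5O3-]) = sqrt(7.14e-11 x 0.1466) = 3.24e-6 M.
pOH = 5.49, so pH = 14.00 - 5.49 = 8.51.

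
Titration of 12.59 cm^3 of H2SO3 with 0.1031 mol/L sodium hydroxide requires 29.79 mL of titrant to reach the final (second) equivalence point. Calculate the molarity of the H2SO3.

0.122 M

n(NaOH) = 0.1031 x 0.02979 = 0.003071 mol.
At the final (second) equivalence point, 2 mol OH^- react per mol H2SO3, so n(H2SO3) = 0.003071 / 2 = 0.001536 mol.
[H2SO3] = 0.001536 / 0.01259 L = 0.122 M.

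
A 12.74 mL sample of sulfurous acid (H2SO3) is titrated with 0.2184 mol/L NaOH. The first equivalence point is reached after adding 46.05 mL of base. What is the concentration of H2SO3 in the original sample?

0.789 M

n(NaOH) = 0.2184 x 0.04605 = 0.01006 mol.
At the first equivalence point, 1 mol OH^- react per mol H2SO3, so n(H2SO3) = 0.01006 / 1 = 0.01006 mol.
[H2SO3] = 0.01006 / 0.01274 L = 0.789 M.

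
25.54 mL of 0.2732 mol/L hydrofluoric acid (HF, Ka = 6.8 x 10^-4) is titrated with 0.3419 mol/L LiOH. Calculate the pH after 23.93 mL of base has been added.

12.39

n(acid) = 0.2732 x 0.02554 = 0.006978 mol; n(LiOH) added = 0.3419 x 0.02393 = 0.008182 mol.
Base is in excess by 0.008182 - 0.006978 = 0.001204 mol in a total volume of 0.04947 L.
[OH^-] = 0.001204/0.04947 = 0.02434 M, so pOH = 1.61 and pH = 14.00 - 1.61 = 12.39.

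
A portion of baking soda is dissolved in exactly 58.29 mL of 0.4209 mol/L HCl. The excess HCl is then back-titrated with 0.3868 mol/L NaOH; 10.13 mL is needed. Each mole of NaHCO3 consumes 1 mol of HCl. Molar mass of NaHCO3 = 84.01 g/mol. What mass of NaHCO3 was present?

1.73 g

Total n(HCl) added = 0.4209 x 0.05829 = 0.02453 mol.
n(NaOH) used = 0.3868 x 0.01013 = 0.003918 mol, which equals the excess n(HCl).
So n(HCl) consumed by the sample = 0.02453 - 0.003918 = 0.02062 mol.
n(NaHCO3) = 0.02062 / 1 = 0.02062 mol.
mass = 0.02062 mol x 84.01 g/mol = 1.73 g.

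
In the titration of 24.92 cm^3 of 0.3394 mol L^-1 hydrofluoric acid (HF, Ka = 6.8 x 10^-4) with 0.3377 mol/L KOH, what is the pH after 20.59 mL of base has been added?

3.83

Initial n(HF) = 0.3394 x 0.02492 = 0.008458 mol.
n(KOH) added = 0.3377 x 0.02059 = 0.006953 mol, converting that many moles of HF to F-.
Remaining n(HF) = 0.001505 mol; n(F-) = 0.006953 mol.
By Henderson-Hasselbalch, pH = pKa + log([A^-]/[HA]) = 3.17 + log(0.006953/0.001505) = 3.17 + (+0.66) = 3.83.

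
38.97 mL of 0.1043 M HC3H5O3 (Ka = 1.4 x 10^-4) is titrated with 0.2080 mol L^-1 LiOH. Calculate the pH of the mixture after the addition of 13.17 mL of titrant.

4.17

Initial n(HC3H5O3) = 0.1043 x 0.03897 = 0.004065 mol.
n(LiOH) added = 0.2080 x 0.01317 = 0.002739 mol, converting that many moles of HC3H5O3 to C3H5O3-.
Remaining n(HC3H5O3) = 0.001325 mol; n(C3H5O3-) = 0.002739 mol.
By Henderson-Hasselbalch, pH = pKa + log([A^-]/[HA]) = 3.85 + log(0.002739/0.001325) = 3.85 + (+0.32) = 4.17.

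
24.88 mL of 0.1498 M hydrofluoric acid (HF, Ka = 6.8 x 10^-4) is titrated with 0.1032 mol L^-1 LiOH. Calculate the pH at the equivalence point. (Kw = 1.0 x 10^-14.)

7.98

n(HF) = 0.1498 x 0.02488 = 0.003727 mol; V(LiOH) at equivalence = 0.003727/0.1032 = 0.03611 L.
At equivalence all the acid is converted to F-; total volume = 0.02488 + 0.03611 = 0.06099 L, so [F-] = 0.003727/0.06099 = 0.06110 M.
Kb = Kw/Ka = 1.0e-14 / 6.8 x 10^-4 = 1.47e-11.
[OH^-] = sqrt(Kb x [F-]) = sqrt(1.47e-11 x 0.06110) = 9.48e-7 M.
pOH = 6.02, so pH = 14.00 - 6.02 = 7.98.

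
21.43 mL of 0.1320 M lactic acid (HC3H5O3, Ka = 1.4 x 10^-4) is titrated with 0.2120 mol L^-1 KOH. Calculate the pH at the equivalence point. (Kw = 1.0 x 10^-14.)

n(HC3H5O3) = 0.1320 x 0.02143 = 0.002829 mol; V(KOH) at equivalence = 0.002829/0.2120 = 0.01334 L.
At equivalence all the acid is converted to C3H5O3-; total volume = 0.02143 + 0.01334 = 0.03477 L, so [C3H5O3-] = 0.002829/0.03477 = 0.08135 M.
Kb = Kw/Ka = 1.0e-14 / 1.4 x 10^-4 = 7.14e-11.
[OH^-] = sqrt(Kb x [C3H5O3-]) = sqrt(7.14e-11 x 0.08135) = 2.41e-6 M.
pOH = 5.62, so pH = 14.00 - 5.62 = 8.38.

8.38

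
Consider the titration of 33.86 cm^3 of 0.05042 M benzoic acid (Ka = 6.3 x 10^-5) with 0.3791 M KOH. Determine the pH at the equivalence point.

n(C6H5COOH) = 0.05042 x 0.03386 = 0.001707 mol; V(KOH) at equivalence = 0.001707/0.3791 = 0.004503 L.
At equivalence all the acid is converted to C6H5COO-; total volume = 0.03386 + 0.004503 = 0.03836 L, so [C6H5COO-] = 0.001707/0.03836 = 0.04450 M.
Kb = Kw/Ka = 1.0e-14 / 6.3 x 10^-5 = 1.59e-10.
[OH^-] = sqrt(Kb x [C6H5COO-]) = sqrt(1.59e-10 x 0.04450) = 2.66e-6 M.
pOH = 5.58, so pH = 14.00 - 5.58 = 8.42.

8.42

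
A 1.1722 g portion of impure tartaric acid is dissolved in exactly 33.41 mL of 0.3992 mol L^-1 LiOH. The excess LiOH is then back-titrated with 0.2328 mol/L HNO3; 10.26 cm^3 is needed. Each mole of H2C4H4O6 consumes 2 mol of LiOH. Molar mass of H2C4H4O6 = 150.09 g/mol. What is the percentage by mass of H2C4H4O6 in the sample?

70.1%

Total n(LiOH) added = 0.3992 x 0.03341 = 0.01334 mol.
n(HNO3) used = 0.2328 x 0.01026 = 0.002389 mol, which equals the excess n(LiOH).
So n(LiOH) consumed by the sample = 0.01334 - 0.002389 = 0.01095 mol.
n(H2C4H4O6) = 0.01095 / 2 = 0.005474 mol.
mass H2C4H4O6 = 0.005474 x 150.09 = 0.8216 g, so %H2C4H4O6 = 0.8216/1.1722 x 100 = 70.1%.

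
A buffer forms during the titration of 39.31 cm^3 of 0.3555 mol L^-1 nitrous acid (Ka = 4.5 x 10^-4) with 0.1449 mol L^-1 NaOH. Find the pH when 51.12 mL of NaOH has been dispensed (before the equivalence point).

3.40

Initial n(HNO2) = 0.3555 x 0.03931 = 0.01397 mol.
n(NaOH) added = 0.1449 x 0.05112 = 0.007407 mol, converting that many moles of HNO2 to NO2-.
Remaining n(HNO2) = 0.006567 mol; n(NO2-) = 0.007407 mol.
By Henderson-Hasselbalch, pH = pKa + log([A^-]/[HA]) = 3.35 + log(0.007407/0.006567) = 3.35 + (+0.05) = 3.40.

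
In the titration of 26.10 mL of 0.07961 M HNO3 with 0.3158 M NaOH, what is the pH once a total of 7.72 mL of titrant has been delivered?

n(acid) = 0.07961 x 0.02610 = 0.002078 mol; n(NaOH) added = 0.3158 x 0.007720 = 0.002438 mol.
Base is in excess by 0.002438 - 0.002078 = 0.0003602 mol in a total volume of 0.03382 L.
[OH^-] = 0.0003602/0.03382 = 0.01065 M, so pOH = 1.97 and pH = 14.00 - 1.97 = 12.03.

12.03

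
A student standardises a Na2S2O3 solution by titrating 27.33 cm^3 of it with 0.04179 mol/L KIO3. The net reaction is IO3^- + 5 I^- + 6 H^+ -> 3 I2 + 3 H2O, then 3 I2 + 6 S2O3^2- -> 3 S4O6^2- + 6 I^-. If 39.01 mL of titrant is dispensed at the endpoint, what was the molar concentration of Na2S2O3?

0.358 M

n(KIO3) = 0.04179 x 0.03901 = 0.001630 mol.
From the balanced equation, 1 mol KIO3 reacts with 6 mol Na2S2O3, so n(Na2S2O3) = 0.001630 x 6/1 = 0.009781 mol.
[Na2S2O3] = 0.009781 / 0.02733 L = 0.358 M.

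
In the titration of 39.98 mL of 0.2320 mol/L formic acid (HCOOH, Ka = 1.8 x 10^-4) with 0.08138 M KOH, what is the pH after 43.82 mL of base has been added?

3.54

Initial n(HCOOH) = 0.2320 x 0.03998 = 0.009275 mol.
n(KOH) added = 0.08138 x 0.04382 = 0.003566 mol, converting that many moles of HCOOH to HCOO-.
Remaining n(HCOOH) = 0.005709 mol; n(HCOO-) = 0.003566 mol.
By Henderson-Hasselbalch, pH = pKa + log([A^-]/[HA]) = 3.74 + log(0.003566/0.005709) = 3.74 + (-0.20) = 3.54.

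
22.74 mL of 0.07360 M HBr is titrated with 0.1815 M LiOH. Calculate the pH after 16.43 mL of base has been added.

n(acid) = 0.07360 x 0.02274 = 0.001674 mol; n(LiOH) added = 0.1815 x 0.01643 = 0.002982 mol.
Base is in excess by 0.002982 - 0.001674 = 0.001308 mol in a total volume of 0.03917 L.
[OH^-] = 0.001308/0.03917 = 0.03340 M, so pOH = 1.48 and pH = 14.00 - 1.48 = 12.52.

12.52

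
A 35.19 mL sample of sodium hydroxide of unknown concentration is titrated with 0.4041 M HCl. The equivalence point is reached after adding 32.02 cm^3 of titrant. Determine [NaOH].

n(HCl) delivered = 0.4041 x 0.03202 = 0.01294 mol.
For a 1:1 reaction, n(NaOH) = 0.01294 mol.
[NaOH] = 0.01294 mol / 0.03519 L = 0.368 M.

0.368 M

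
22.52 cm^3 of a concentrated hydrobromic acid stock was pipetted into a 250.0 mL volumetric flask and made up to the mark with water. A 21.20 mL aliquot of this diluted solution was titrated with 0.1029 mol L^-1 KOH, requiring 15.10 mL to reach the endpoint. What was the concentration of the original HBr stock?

0.814 M

n(KOH) = 0.1029 x 0.01510 = 0.001554 mol.
n(HBr) in the aliquot = 0.001554 mol.
[diluted HBr] = 0.001554 / 0.02120 = 0.07329 M.
Dilution factor = 250.0/22.52 = 11.10, so [stock] = 0.07329 x 11.10 = 0.814 M.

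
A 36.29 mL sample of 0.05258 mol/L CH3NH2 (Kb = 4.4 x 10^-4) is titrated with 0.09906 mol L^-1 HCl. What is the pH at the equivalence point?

n(CH3NH2) = 0.05258 x 0.03629 = 0.001908 mol; V(HCl) at equivalence = 0.001908/0.09906 = 0.01926 L.
At equivalence the base is fully converted to CH3NH3+; total volume = 0.05555 L, so [CH3NH3+] = 0.001908/0.05555 = 0.03435 M.
Ka(CH3NH3+) = Kw/Kb = 1.0e-14 / 4.4 x 10^-4 = 2.27e-11.
[H^+] = sqrt(Ka x [CH3NH3+]) = sqrt(2.27e-11 x 0.03435) = 8.84e-7 M.
pH = -log(8.84e-7) = 6.05.

6.05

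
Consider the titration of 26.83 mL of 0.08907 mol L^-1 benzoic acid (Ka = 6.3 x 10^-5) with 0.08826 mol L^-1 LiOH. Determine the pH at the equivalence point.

8.42

n(C6H5COOH) = 0.08907 x 0.02683 = 0.002390 mol; V(LiOH) at equivalence = 0.002390/0.08826 = 0.02708 L.
At equivalence all the acid is converted to C6H5COO-; total volume = 0.02683 + 0.02708 = 0.05391 L, so [C6H5COO-] = 0.002390/0.05391 = 0.04433 M.
Kb = Kw/Ka = 1.0e-14 / 6.3 x 10^-5 = 1.59e-10.
[OH^-] = sqrt(Kb x [C6H5COO-]) = sqrt(1.59e-10 x 0.04433) = 2.65e-6 M.
pOH = 5.58, so pH = 14.00 - 5.58 = 8.42.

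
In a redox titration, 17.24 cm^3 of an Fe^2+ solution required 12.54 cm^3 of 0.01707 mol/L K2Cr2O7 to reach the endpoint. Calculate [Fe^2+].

0.0745 M

n(K2Cr2O7) = 0.01707 x 0.01254 = 0.0002141 mol.
From the balanced equation, 1 mol K2Cr2O7 reacts with 6 mol Fe^2+, so n(Fe^2+) = 0.0002141 x 6/1 = 0.001284 mol.
[Fe^2+] = 0.001284 / 0.01724 L = 0.0745 M.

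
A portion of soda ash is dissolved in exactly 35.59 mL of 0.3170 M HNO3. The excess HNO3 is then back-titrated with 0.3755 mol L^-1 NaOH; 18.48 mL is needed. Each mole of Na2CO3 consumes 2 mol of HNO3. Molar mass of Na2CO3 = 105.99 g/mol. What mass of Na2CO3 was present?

0.230 g

Total n(HNO3) added = 0.3170 x 0.03559 = 0.01128 mol.
n(NaOH) used = 0.3755 x 0.01848 = 0.006939 mol, which equals the excess n(HNO3).
So n(HNO3) consumed by the sample = 0.01128 - 0.006939 = 0.004343 mol.
n(Na2CO3) = 0.004343 / 2 = 0.002171 mol.
mass = 0.002171 mol x 105.99 g/mol = 0.230 g.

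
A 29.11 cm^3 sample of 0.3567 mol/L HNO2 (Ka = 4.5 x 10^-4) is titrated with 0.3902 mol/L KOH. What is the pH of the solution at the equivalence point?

8.31

n(HNO2) = 0.3567 x 0.02911 = 0.01038 mol; V(KOH) at equivalence = 0.01038/0.3902 = 0.02661 L.
At equivalence all the acid is converted to NO2-; total volume = 0.02911 + 0.02661 = 0.05572 L, so [NO2-] = 0.01038/0.05572 = 0.1863 M.
Kb = Kw/Ka = 1.0e-14 / 4.5 x 10^-4 = 2.22e-11.
[OH^-] = sqrt(Kb x [NO2-]) = sqrt(2.22e-11 x 0.1863) = 2.03e-6 M.
pOH = 5.69, so pH = 14.00 - 5.69 = 8.31.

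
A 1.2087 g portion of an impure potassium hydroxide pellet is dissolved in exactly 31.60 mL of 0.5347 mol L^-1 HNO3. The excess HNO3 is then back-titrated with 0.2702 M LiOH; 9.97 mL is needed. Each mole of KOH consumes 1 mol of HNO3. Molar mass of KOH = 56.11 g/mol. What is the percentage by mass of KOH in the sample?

Total n(HNO3) added = 0.5347 x 0.03160 = 0.01690 mol.
n(LiOH) used = 0.2702 x 0.009970 = 0.002694 mol, which equals the excess n(HNO3).
So n(HNO3) consumed by the sample = 0.01690 - 0.002694 = 0.01420 mol.
n(KOH) = 0.01420 / 1 = 0.01420 mol.
mass KOH = 0.01420 x 56.11 = 0.7969 g, so %KOH = 0.7969/1.2087 x 100 = 65.9%.

65.9%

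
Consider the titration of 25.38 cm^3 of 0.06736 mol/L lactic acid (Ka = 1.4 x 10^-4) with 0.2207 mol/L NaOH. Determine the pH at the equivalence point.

8.28

n(HC3H5O3) = 0.06736 x 0.02538 = 0.001710 mol; V(NaOH) at equivalence = 0.001710/0.2207 = 0.007746 L.
At equivalence all the acid is converted to C3H5O3-; total volume = 0.02538 + 0.007746 = 0.03313 L, so [C3H5O3-] = 0.001710/0.03313 = 0.05161 M.
Kb = Kw/Ka = 1.0e-14 / 1.4 x 10^-4 = 7.14e-11.
[OH^-] = sqrt(Kb x [C3H5O3-]) = sqrt(7.14e-11 x 0.05161) = 1.92e-6 M.
pOH = 5.72, so pH = 14.00 - 5.72 = 8.28.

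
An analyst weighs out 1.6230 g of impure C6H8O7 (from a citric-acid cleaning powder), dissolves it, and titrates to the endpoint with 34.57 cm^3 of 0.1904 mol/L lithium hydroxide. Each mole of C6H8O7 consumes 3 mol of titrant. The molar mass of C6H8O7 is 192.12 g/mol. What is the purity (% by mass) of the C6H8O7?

26.0%

n(LiOH) = 0.1904 x 0.03457 = 0.006582 mol.
n(C6H8O7) = 0.006582 / 3 = 0.002194 mol.
mass of C6H8O7 = 0.002194 x 192.12 = 0.4215 g.
% purity = 0.4215 / 1.6230 x 100 = 26.0%.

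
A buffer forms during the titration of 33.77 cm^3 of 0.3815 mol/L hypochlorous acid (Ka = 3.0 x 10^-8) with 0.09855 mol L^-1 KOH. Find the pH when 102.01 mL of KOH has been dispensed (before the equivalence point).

8.07

Initial n(HClO) = 0.3815 x 0.03377 = 0.01288 mol.
n(KOH) added = 0.09855 x 0.1020 = 0.01005 mol, converting that many moles of HClO to ClO-.
Remaining n(HClO) = 0.002830 mol; n(ClO-) = 0.01005 mol.
By Henderson-Hasselbalch, pH = pKa + log([A^-]/[HA]) = 7.52 + log(0.01005/0.002830) = 7.52 + (+0.55) = 8.07.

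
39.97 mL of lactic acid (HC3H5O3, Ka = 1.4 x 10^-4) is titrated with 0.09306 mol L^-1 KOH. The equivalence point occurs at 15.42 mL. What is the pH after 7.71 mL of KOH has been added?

7.71 mL is exactly half the equivalence volume (15.42/2), i.e. the half-equivalence point.
There, n(HA) = n(A^-), so pH = pKa = -log(1.4 x 10^-4) = 3.85.

3.85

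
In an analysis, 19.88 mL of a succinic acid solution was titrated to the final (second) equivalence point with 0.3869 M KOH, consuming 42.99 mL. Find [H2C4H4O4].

n(KOH) = 0.3869 x 0.04299 = 0.01663 mol.
At the final (second) equivalence point, 2 mol OH^- react per mol H2C4H4O4, so n(H2C4H4O4) = 0.01663 / 2 = 0.008316 mol.
[H2C4H4O4] = 0.008316 / 0.01988 L = 0.418 M.

0.418 M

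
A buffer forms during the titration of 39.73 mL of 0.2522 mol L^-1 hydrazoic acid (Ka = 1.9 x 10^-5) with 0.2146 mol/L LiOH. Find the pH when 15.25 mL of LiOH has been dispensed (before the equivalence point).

4.41

Initial n(HN3) = 0.2522 x 0.03973 = 0.01002 mol.
n(LiOH) added = 0.2146 x 0.01525 = 0.003273 mol, converting that many moles of HN3 to N3-.
Remaining n(HN3) = 0.006747 mol; n(N3-) = 0.003273 mol.
By Henderson-Hasselbalch, pH = pKa + log([A^-]/[HA]) = 4.72 + log(0.003273/0.006747) = 4.72 + (-0.31) = 4.41.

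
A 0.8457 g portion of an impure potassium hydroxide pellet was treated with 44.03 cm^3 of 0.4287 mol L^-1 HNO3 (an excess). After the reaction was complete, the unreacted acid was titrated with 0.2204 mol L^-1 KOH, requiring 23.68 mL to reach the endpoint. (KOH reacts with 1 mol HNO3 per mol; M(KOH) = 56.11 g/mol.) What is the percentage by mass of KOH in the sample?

90.6%

Total n(HNO3) added = 0.4287 x 0.04403 = 0.01888 mol.
n(KOH) used = 0.2204 x 0.02368 = 0.005219 mol, which equals the excess n(HNO3).
So n(HNO3) consumed by the sample = 0.01888 - 0.005219 = 0.01366 mol.
n(KOH) = 0.01366 / 1 = 0.01366 mol.
mass KOH = 0.01366 x 56.11 = 0.7663 g, so %KOH = 0.7663/0.8457 x 100 = 90.6%.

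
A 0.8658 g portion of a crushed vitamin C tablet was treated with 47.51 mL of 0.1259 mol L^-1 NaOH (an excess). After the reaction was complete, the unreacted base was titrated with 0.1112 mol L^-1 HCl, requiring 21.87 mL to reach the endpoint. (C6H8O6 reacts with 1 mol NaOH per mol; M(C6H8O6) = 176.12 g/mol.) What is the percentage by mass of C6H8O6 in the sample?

Total n(NaOH) added = 0.1259 x 0.04751 = 0.005982 mol.
n(HCl) used = 0.1112 x 0.02187 = 0.002432 mol, which equals the excess n(NaOH).
So n(NaOH) consumed by the sample = 0.005982 - 0.002432 = 0.003550 mol.
n(C6H8O6) = 0.003550 / 1 = 0.003550 mol.
mass C6H8O6 = 0.003550 x 176.12 = 0.6251 g, so %C6H8O6 = 0.6251/0.8658 x 100 = 72.2%.

72.2%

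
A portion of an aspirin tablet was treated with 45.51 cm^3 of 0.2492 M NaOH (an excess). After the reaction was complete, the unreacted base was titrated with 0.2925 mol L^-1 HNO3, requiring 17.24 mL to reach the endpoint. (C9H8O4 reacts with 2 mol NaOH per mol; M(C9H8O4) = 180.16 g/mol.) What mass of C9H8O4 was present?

Total n(NaOH) added = 0.2492 x 0.04551 = 0.01134 mol.
n(HNO3) used = 0.2925 x 0.01724 = 0.005043 mol, which equals the excess n(NaOH).
So n(NaOH) consumed by the sample = 0.01134 - 0.005043 = 0.006298 mol.
n(C9H8O4) = 0.006298 / 2 = 0.003149 mol.
mass = 0.003149 mol x 180.16 g/mol = 0.567 g.

0.567 g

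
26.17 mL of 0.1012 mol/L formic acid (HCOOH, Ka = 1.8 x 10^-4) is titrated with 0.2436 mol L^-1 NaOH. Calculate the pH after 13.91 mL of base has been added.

n(acid) = 0.1012 x 0.02617 = 0.002648 mol; n(NaOH) added = 0.2436 x 0.01391 = 0.003388 mol.
Base is in excess by 0.003388 - 0.002648 = 0.0007401 mol in a total volume of 0.04008 L.
[OH^-] = 0.0007401/0.04008 = 0.01846 M, so pOH = 1.73 and pH = 14.00 - 1.73 = 12.27.

12.27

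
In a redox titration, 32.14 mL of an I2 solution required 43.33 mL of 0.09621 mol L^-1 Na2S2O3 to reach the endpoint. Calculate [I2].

n(Na2S2O3) = 0.09621 x 0.04333 = 0.004169 mol.
From the balanced equation, 2 mol Na2S2O3 reacts with 1 mol I2, so n(I2) = 0.004169 x 1/2 = 0.002084 mol.
[I2] = 0.002084 / 0.03214 L = 0.0649 M.

0.0649 M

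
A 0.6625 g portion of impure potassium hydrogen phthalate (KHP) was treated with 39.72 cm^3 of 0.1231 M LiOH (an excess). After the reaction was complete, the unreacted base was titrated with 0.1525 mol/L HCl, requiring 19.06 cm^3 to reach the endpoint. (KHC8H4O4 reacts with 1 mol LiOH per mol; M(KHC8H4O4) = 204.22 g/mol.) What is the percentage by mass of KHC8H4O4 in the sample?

Total n(LiOH) added = 0.1231 x 0.03972 = 0.004890 mol.
n(HCl) used = 0.1525 x 0.01906 = 0.002907 mol, which equals the excess n(LiOH).
So n(LiOH) consumed by the sample = 0.004890 - 0.002907 = 0.001983 mol.
n(KHC8H4O4) = 0.001983 / 1 = 0.001983 mol.
mass KHC8H4O4 = 0.001983 x 204.22 = 0.4049 g, so %KHC8H4O4 = 0.4049/0.6625 x 100 = 61.1%.

61.1%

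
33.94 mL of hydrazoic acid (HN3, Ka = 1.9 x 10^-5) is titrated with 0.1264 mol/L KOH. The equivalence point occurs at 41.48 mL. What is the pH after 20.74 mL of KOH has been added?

20.74 mL is exactly half the equivalence volume (41.48/2), i.e. the half-equivalence point.
There, n(HA) = n(A^-), so pH = pKa = -log(1.9 x 10^-5) = 4.72.

4.72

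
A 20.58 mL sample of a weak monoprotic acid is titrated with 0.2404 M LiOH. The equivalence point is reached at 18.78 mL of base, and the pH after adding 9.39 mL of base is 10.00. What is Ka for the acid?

9.39 mL is half of the equivalence volume, so this is the half-equivalence point where [HA] = [A^-].
At half-equivalence pH = pKa, so pKa = 10.00.
Ka = 10^(-10.00) = 1.0 x 10^-10.

1.0 x 10^-10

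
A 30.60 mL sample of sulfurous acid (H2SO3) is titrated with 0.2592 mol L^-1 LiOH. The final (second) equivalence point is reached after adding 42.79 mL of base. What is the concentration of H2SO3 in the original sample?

n(LiOH) = 0.2592 x 0.04279 = 0.01109 mol.
At the final (second) equivalence point, 2 mol OH^- react per mol H2SO3, so n(H2SO3) = 0.01109 / 2 = 0.005546 mol.
[H2SO3] = 0.005546 / 0.03060 L = 0.181 M.

0.181 M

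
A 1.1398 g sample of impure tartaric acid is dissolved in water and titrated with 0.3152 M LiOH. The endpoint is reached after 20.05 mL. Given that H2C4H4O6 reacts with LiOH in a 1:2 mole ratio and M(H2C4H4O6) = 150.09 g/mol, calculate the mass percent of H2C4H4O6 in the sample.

n(LiOH) = 0.3152 x 0.02005 = 0.006320 mol.
n(H2C4H4O6) = 0.006320 / 2 = 0.003160 mol.
mass of H2C4H4O6 = 0.003160 x 150.09 = 0.4743 g.
% purity = 0.4743 / 1.1398 x 100 = 41.6%.

41.6%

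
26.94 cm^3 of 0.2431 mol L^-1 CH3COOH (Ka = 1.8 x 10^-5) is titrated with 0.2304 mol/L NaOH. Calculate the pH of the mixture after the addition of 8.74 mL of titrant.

Initial n(CH3COOH) = 0.2431 x 0.02694 = 0.006549 mol.
n(NaOH) added = 0.2304 x 0.008740 = 0.002014 mol, converting that many moles of CH3COOH to CH3COO-.
Remaining n(CH3COOH) = 0.004535 mol; n(CH3COO-) = 0.002014 mol.
By Henderson-Hasselbalch, pH = pKa + log([A^-]/[HA]) = 4.74 + log(0.002014/0.004535) = 4.74 + (-0.35) = 4.39.

4.39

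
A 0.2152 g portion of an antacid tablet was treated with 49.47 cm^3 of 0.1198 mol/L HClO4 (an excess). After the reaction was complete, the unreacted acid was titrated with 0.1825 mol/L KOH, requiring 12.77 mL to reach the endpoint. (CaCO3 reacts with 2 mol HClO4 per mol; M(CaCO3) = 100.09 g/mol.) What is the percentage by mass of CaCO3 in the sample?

83.6%

Total n(HClO4) added = 0.1198 x 0.04947 = 0.005927 mol.
n(KOH) used = 0.1825 x 0.01277 = 0.002331 mol, which equals the excess n(HClO4).
So n(HClO4) consumed by the sample = 0.005927 - 0.002331 = 0.003596 mol.
n(CaCO3) = 0.003596 / 2 = 0.001798 mol.
mass CaCO3 = 0.001798 x 100.09 = 0.1800 g, so %CaCO3 = 0.1800/0.2152 x 100 = 83.6%.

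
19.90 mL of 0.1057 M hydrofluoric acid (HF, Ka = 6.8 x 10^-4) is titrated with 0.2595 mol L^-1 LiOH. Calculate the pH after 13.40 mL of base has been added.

n(acid) = 0.1057 x 0.01990 = 0.002103 mol; n(LiOH) added = 0.2595 x 0.01340 = 0.003477 mol.
Base is in excess by 0.003477 - 0.002103 = 0.001374 mol in a total volume of 0.03330 L.
[OH^-] = 0.001374/0.03330 = 0.04126 M, so pOH = 1.38 and pH = 14.00 - 1.38 = 12.62.

12.62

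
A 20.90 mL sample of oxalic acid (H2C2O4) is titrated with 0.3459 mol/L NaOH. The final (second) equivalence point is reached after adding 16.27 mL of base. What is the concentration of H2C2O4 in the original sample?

n(NaOH) = 0.3459 x 0.01627 = 0.005628 mol.
At the final (second) equivalence point, 2 mol OH^- react per mol H2C2O4, so n(H2C2O4) = 0.005628 / 2 = 0.002814 mol.
[H2C2O4] = 0.002814 / 0.02090 L = 0.135 M.

0.135 M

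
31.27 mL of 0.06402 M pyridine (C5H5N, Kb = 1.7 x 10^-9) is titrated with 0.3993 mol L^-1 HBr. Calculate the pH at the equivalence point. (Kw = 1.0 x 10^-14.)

n(C5H5N) = 0.06402 x 0.03127 = 0.002002 mol; V(HBr) at equivalence = 0.002002/0.3993 = 0.005014 L.
At equivalence the base is fully converted to C5H5NH+; total volume = 0.03628 L, so [C5H5NH+] = 0.002002/0.03628 = 0.05517 M.
Ka(C5H5NH+) = Kw/Kb = 1.0e-14 / 1.7 x 10^-9 = 5.88e-6.
[H^+] = sqrt(Ka x [C5H5NH+]) = sqrt(5.88e-6 x 0.05517) = 0.000570 M.
pH = -log(0.000570) = 3.24.

3.24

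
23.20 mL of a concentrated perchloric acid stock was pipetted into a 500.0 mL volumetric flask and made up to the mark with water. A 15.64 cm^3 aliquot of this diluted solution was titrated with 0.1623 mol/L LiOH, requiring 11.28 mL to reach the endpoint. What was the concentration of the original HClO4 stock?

n(LiOH) = 0.1623 x 0.01128 = 0.001831 mol.
n(HClO4) in the aliquot = 0.001831 mol.
[diluted HClO4] = 0.001831 / 0.01564 = 0.1171 M.
Dilution factor = 500.0/23.20 = 21.55, so [stock] = 0.1171 x 21.55 = 2.52 M.

2.52 M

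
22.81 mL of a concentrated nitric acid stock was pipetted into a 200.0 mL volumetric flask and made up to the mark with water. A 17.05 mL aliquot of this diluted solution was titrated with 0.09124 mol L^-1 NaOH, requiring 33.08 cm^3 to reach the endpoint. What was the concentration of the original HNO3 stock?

n(NaOH) = 0.09124 x 0.03308 = 0.003018 mol.
n(HNO3) in the aliquot = 0.003018 mol.
[diluted HNO3] = 0.003018 / 0.01705 = 0.1770 M.
Dilution factor = 200.0/22.81 = 8.768, so [stock] = 0.1770 x 8.768 = 1.55 M.

1.55 M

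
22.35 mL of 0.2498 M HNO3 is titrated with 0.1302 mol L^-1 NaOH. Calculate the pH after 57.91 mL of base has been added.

12.39

n(acid) = 0.2498 x 0.02235 = 0.005583 mol; n(NaOH) added = 0.1302 x 0.05791 = 0.007540 mol.
Base is in excess by 0.007540 - 0.005583 = 0.001957 mol in a total volume of 0.08026 L.
[OH^-] = 0.001957/0.08026 = 0.02438 M, so pOH = 1.61 and pH = 14.00 - 1.61 = 12.39.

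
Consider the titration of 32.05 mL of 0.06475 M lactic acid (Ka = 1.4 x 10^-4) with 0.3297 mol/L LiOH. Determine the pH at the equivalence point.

n(HC3H5O3) = 0.06475 x 0.03205 = 0.002075 mol; V(LiOH) at equivalence = 0.002075/0.3297 = 0.006294 L.
At equivalence all the acid is converted to C3H5O3-; total volume = 0.03205 + 0.006294 = 0.03834 L, so [C3H5O3-] = 0.002075/0.03834 = 0.05412 M.
Kb = Kw/Ka = 1.0e-14 / 1.4 x 10^-4 = 7.14e-11.
[OH^-] = sqrt(Kb x [C3H5O3-]) = sqrt(7.14e-11 x 0.05412) = 1.97e-6 M.
pOH = 5.71, so pH = 14.00 - 5.71 = 8.29.

8.29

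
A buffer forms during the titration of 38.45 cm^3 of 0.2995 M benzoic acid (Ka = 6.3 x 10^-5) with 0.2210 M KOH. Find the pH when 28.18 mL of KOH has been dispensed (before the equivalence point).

Initial n(C6H5COOH) = 0.2995 x 0.03845 = 0.01152 mol.
n(KOH) added = 0.2210 x 0.02818 = 0.006228 mol, converting that many moles of C6H5COOH to C6H5COO-.
Remaining n(C6H5COOH) = 0.005288 mol; n(C6H5COO-) = 0.006228 mol.
By Henderson-Hasselbalch, pH = pKa + log([A^-]/[HA]) = 4.20 + log(0.006228/0.005288) = 4.20 + (+0.07) = 4.27.

4.27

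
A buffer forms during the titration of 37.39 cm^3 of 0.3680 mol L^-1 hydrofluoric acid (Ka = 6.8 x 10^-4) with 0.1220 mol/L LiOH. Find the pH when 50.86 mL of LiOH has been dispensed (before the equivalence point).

3.08

Initial n(HF) = 0.3680 x 0.03739 = 0.01376 mol.
n(LiOH) added = 0.1220 x 0.05086 = 0.006205 mol, converting that many moles of HF to F-.
Remaining n(HF) = 0.007555 mol; n(F-) = 0.006205 mol.
By Henderson-Hasselbalch, pH = pKa + log([A^-]/[HA]) = 3.17 + log(0.006205/0.007555) = 3.17 + (-0.09) = 3.08.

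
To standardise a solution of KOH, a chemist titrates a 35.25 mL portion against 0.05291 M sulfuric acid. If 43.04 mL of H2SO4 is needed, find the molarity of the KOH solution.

0.129 M

n(H2SO4) delivered = 0.05291 x 0.04304 = 0.002277 mol.
The reaction is 2 KOH + 1 H2SO4, so n(KOH) = 0.002277 x 2/1 = 0.004554 mol.
[KOH] = 0.004554 mol / 0.03525 L = 0.129 M.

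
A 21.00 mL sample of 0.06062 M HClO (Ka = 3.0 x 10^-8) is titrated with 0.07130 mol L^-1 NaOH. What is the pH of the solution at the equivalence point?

10.02

n(HClO) = 0.06062 x 0.02100 = 0.001273 mol; V(NaOH) at equivalence = 0.001273/0.07130 = 0.01785 L.
At equivalence all the acid is converted to ClO-; total volume = 0.02100 + 0.01785 = 0.03885 L, so [ClO-] = 0.001273/0.03885 = 0.03276 M.
Kb = Kw/Ka = 1.0e-14 / 3.0 x 10^-8 = 3.33e-7.
[OH^-] = sqrt(Kb x [ClO-]) = sqrt(3.33e-7 x 0.03276) = 0.000105 M.
pOH = 3.98, so pH = 14.00 - 3.98 = 10.02.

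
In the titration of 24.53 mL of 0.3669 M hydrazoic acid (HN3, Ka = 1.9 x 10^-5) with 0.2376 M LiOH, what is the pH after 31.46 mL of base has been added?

5.41

Initial n(HN3) = 0.3669 x 0.02453 = 0.009000 mol.
n(LiOH) added = 0.2376 x 0.03146 = 0.007475 mol, converting that many moles of HN3 to N3-.
Remaining n(HN3) = 0.001525 mol; n(N3-) = 0.007475 mol.
By Henderson-Hasselbalch, pH = pKa + log([A^-]/[HA]) = 4.72 + log(0.007475/0.001525) = 4.72 + (+0.69) = 5.41.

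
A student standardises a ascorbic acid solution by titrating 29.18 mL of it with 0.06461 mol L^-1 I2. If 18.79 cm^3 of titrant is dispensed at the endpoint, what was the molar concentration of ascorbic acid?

n(I2) = 0.06461 x 0.01879 = 0.001214 mol.
From the balanced equation, 1 mol I2 reacts with 1 mol ascorbic acid, so n(ascorbic acid) = 0.001214 x 1/1 = 0.001214 mol.
[ascorbic acid] = 0.001214 / 0.02918 L = 0.0416 M.

0.0416 M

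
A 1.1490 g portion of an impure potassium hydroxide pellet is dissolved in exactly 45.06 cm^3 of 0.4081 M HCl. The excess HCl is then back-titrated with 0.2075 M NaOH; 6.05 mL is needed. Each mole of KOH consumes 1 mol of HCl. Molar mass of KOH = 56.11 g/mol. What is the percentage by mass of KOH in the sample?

83.7%

Total n(HCl) added = 0.4081 x 0.04506 = 0.01839 mol.
n(NaOH) used = 0.2075 x 0.006050 = 0.001255 mol, which equals the excess n(HCl).
So n(HCl) consumed by the sample = 0.01839 - 0.001255 = 0.01713 mol.
n(KOH) = 0.01713 / 1 = 0.01713 mol.
mass KOH = 0.01713 x 56.11 = 0.9614 g, so %KOH = 0.9614/1.1490 x 100 = 83.7%.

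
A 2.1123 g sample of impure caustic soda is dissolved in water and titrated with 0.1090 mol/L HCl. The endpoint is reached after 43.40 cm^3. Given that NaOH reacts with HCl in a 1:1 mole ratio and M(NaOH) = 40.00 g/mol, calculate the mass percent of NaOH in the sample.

n(HCl) = 0.1090 x 0.04340 = 0.004731 mol.
n(NaOH) = 0.004731 / 1 = 0.004731 mol.
mass of NaOH = 0.004731 x 40.00 = 0.1892 g.
% purity = 0.1892 / 2.1123 x 100 = 8.96%.

8.96%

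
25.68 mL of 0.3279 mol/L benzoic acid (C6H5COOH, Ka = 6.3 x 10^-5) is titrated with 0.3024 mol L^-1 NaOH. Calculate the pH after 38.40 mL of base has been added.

n(acid) = 0.3279 x 0.02568 = 0.008420 mol; n(NaOH) added = 0.3024 x 0.03840 = 0.01161 mol.
Base is in excess by 0.01161 - 0.008420 = 0.003192 mol in a total volume of 0.06408 L.
[OH^-] = 0.003192/0.06408 = 0.04981 M, so pOH = 1.30 and pH = 14.00 - 1.30 = 12.70.

12.70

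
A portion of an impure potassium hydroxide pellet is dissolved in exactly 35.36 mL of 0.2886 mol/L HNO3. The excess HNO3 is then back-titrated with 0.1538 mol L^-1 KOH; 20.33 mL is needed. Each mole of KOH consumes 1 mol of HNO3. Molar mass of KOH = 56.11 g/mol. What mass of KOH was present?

0.397 g

Total n(HNO3) added = 0.2886 x 0.03536 = 0.01020 mol.
n(KOH) used = 0.1538 x 0.02033 = 0.003127 mol, which equals the excess n(HNO3).
So n(HNO3) consumed by the sample = 0.01020 - 0.003127 = 0.007078 mol.
n(KOH) = 0.007078 / 1 = 0.007078 mol.
mass = 0.007078 mol x 56.11 g/mol = 0.397 g.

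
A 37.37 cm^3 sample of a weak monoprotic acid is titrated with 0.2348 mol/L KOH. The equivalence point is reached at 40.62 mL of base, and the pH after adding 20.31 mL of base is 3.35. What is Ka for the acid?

20.31 mL is half of the equivalence volume, so this is the half-equivalence point where [HA] = [A^-].
At half-equivalence pH = pKa, so pKa = 3.35.
Ka = 10^(-3.35) = 4.5 x 10^-4.

4.5 x 10^-4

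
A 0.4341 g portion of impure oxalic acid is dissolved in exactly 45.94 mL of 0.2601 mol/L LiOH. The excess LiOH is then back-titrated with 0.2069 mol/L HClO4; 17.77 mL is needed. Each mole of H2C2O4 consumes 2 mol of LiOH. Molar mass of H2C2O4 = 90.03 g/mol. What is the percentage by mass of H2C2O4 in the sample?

85.8%

Total n(LiOH) added = 0.2601 x 0.04594 = 0.01195 mol.
n(HClO4) used = 0.2069 x 0.01777 = 0.003677 mol, which equals the excess n(LiOH).
So n(LiOH) consumed by the sample = 0.01195 - 0.003677 = 0.008272 mol.
n(H2C2O4) = 0.008272 / 2 = 0.004136 mol.
mass H2C2O4 = 0.004136 x 90.03 = 0.3724 g, so %H2C2O4 = 0.3724/0.4341 x 100 = 85.8%.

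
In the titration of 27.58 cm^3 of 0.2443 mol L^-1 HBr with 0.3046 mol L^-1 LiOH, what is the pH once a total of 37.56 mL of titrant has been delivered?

n(acid) = 0.2443 x 0.02758 = 0.006738 mol; n(LiOH) added = 0.3046 x 0.03756 = 0.01144 mol.
Base is in excess by 0.01144 - 0.006738 = 0.004703 mol in a total volume of 0.06514 L.
[OH^-] = 0.004703/0.06514 = 0.07220 M, so pOH = 1.14 and pH = 14.00 - 1.14 = 12.86.

12.86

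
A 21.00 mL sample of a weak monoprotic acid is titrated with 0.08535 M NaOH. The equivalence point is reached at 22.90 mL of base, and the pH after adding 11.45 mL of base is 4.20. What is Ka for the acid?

6.3 x 10^-5

11.45 mL is half of the equivalence volume, so this is the half-equivalence point where [HA] = [A^-].
At half-equivalence pH = pKa, so pKa = 4.20.
Ka = 10^(-4.20) = 6.3 x 10^-5.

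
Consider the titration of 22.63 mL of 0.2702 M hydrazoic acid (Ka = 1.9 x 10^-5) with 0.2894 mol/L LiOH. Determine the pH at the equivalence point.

8.93

n(HN3) = 0.2702 x 0.02263 = 0.006115 mol; V(LiOH) at equivalence = 0.006115/0.2894 = 0.02113 L.
At equivalence all the acid is converted to N3-; total volume = 0.02263 + 0.02113 = 0.04376 L, so [N3-] = 0.006115/0.04376 = 0.1397 M.
Kb = Kw/Ka = 1.0e-14 / 1.9 x 10^-5 = 5.26e-10.
[OH^-] = sqrt(Kb x [N3-]) = sqrt(5.26e-10 x 0.1397) = 8.58e-6 M.
pOH = 5.07, so pH = 14.00 - 5.07 = 8.93.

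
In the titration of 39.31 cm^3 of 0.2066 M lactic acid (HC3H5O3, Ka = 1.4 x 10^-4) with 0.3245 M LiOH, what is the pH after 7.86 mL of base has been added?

Initial n(HC3H5O3) = 0.2066 x 0.03931 = 0.008121 mol.
n(LiOH) added = 0.3245 x 0.007860 = 0.002551 mol, converting that many moles of HC3H5O3 to C3H5O3-.
Remaining n(HC3H5O3) = 0.005571 mol; n(C3H5O3-) = 0.002551 mol.
By Henderson-Hasselbalch, pH = pKa + log([A^-]/[HA]) = 3.85 + log(0.002551/0.005571) = 3.85 + (-0.34) = 3.51.

3.51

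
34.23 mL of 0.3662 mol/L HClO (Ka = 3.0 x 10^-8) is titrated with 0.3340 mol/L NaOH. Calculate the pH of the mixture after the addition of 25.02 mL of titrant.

7.82

Initial n(HClO) = 0.3662 x 0.03423 = 0.01254 mol.
n(NaOH) added = 0.3340 x 0.02502 = 0.008357 mol, converting that many moles of HClO to ClO-.
Remaining n(HClO) = 0.004178 mol; n(ClO-) = 0.008357 mol.
By Henderson-Hasselbalch, pH = pKa + log([A^-]/[HA]) = 7.52 + log(0.008357/0.004178) = 7.52 + (+0.30) = 7.82.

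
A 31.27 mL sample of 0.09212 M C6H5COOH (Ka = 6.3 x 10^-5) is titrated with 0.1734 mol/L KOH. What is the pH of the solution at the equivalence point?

n(C6H5COOH) = 0.09212 x 0.03127 = 0.002881 mol; V(KOH) at equivalence = 0.002881/0.1734 = 0.01661 L.
At equivalence all the acid is converted to C6H5COO-; total volume = 0.03127 + 0.01661 = 0.04788 L, so [C6H5COO-] = 0.002881/0.04788 = 0.06016 M.
Kb = Kw/Ka = 1.0e-14 / 6.3 x 10^-5 = 1.59e-10.
[OH^-] = sqrt(Kb x [C6H5COO-]) = sqrt(1.59e-10 x 0.06016) = 3.09e-6 M.
pOH = 5.51, so pH = 14.00 - 5.51 = 8.49.

8.49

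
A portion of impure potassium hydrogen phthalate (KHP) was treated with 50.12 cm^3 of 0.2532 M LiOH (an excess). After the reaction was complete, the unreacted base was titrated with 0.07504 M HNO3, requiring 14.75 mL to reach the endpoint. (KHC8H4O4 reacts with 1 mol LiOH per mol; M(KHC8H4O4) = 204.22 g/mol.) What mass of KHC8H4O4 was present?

Total n(LiOH) added = 0.2532 x 0.05012 = 0.01269 mol.
n(HNO3) used = 0.07504 x 0.01475 = 0.001107 mol, which equals the excess n(LiOH).
So n(LiOH) consumed by the sample = 0.01269 - 0.001107 = 0.01158 mol.
n(KHC8H4O4) = 0.01158 / 1 = 0.01158 mol.
mass = 0.01158 mol x 204.22 g/mol = 2.37 g.

2.37 g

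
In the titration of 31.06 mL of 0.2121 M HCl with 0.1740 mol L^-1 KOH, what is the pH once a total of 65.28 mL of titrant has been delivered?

12.69

n(acid) = 0.2121 x 0.03106 = 0.006588 mol; n(KOH) added = 0.1740 x 0.06528 = 0.01136 mol.
Base is in excess by 0.01136 - 0.006588 = 0.004771 mol in a total volume of 0.09634 L.
[OH^-] = 0.004771/0.09634 = 0.04952 M, so pOH = 1.31 and pH = 14.00 - 1.31 = 12.69.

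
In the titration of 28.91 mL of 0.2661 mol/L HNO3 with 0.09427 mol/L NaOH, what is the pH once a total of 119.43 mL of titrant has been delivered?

n(acid) = 0.2661 x 0.02891 = 0.007693 mol; n(NaOH) added = 0.09427 x 0.1194 = 0.01126 mol.
Base is in excess by 0.01126 - 0.007693 = 0.003566 mol in a total volume of 0.1483 L.
[OH^-] = 0.003566/0.1483 = 0.02404 M, so pOH = 1.62 and pH = 14.00 - 1.62 = 12.38.

12.38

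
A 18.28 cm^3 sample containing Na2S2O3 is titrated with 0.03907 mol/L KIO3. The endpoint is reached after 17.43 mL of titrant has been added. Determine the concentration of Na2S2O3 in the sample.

0.224 M

n(KIO3) = 0.03907 x 0.01743 = 0.0006810 mol.
From the balanced equation, 1 mol KIO3 reacts with 6 mol Na2S2O3, so n(Na2S2O3) = 0.0006810 x 6/1 = 0.004086 mol.
[Na2S2O3] = 0.004086 / 0.01828 L = 0.224 M.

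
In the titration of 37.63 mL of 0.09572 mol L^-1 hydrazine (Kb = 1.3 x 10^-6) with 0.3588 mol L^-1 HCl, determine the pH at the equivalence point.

n(N2H4) = 0.09572 x 0.03763 = 0.003602 mol; V(HCl) at equivalence = 0.003602/0.3588 = 0.01004 L.
At equivalence the base is fully converted to N2H5+; total volume = 0.04767 L, so [N2H5+] = 0.003602/0.04767 = 0.07556 M.
Ka(N2H5+) = Kw/Kb = 1.0e-14 / 1.3 x 10^-6 = 7.69e-9.
[H^+] = sqrt(Ka x [N2H5+]) = sqrt(7.69e-9 x 0.07556) = 2.41e-5 M.
pH = -log(2.41e-5) = 4.62.

4.62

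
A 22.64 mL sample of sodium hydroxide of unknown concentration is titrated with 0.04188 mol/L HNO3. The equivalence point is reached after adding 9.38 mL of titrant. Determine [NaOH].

0.0174 M

n(HNO3) delivered = 0.04188 x 0.009380 = 0.0003928 mol.
For a 1:1 reaction, n(NaOH) = 0.0003928 mol.
[NaOH] = 0.0003928 mol / 0.02264 L = 0.0174 M.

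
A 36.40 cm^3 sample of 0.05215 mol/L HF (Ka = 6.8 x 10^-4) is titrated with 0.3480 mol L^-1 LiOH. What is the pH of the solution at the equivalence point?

7.91

n(HF) = 0.05215 x 0.03640 = 0.001898 mol; V(LiOH) at equivalence = 0.001898/0.3480 = 0.005455 L.
At equivalence all the acid is converted to F-; total volume = 0.03640 + 0.005455 = 0.04185 L, so [F-] = 0.001898/0.04185 = 0.04535 M.
Kb = Kw/Ka = 1.0e-14 / 6.8 x 10^-4 = 1.47e-11.
[OH^-] = sqrt(Kb x [F-]) = sqrt(1.47e-11 x 0.04535) = 8.17e-7 M.
pOH = 6.09, so pH = 14.00 - 6.09 = 7.91.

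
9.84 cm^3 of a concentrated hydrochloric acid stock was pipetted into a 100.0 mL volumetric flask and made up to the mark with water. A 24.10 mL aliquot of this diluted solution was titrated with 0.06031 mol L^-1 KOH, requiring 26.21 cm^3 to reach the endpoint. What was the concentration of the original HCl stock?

n(KOH) = 0.06031 x 0.02621 = 0.001581 mol.
n(HCl) in the aliquot = 0.001581 mol.
[diluted HCl] = 0.001581 / 0.02410 = 0.06559 M.
Dilution factor = 100.0/9.840 = 10.16, so [stock] = 0.06559 x 10.16 = 0.667 M.

0.667 M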